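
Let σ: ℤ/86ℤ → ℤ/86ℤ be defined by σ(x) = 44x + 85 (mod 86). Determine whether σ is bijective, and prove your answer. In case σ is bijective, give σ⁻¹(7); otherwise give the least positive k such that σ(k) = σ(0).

We have gcd(44, 86) = 2 > 1. Taking x_1 = 0 and x_2 = 43: σ(0) = 85 and σ(43) = 44·43 + 85 = 1977 ≡ 85 (mod 86).
So σ(0) = σ(43) while 0 ≠ 43, therefore σ is not injective, hence not bijective.
Since σ is not bijective, we find the least positive k with σ(k) = σ(0): this means 44k ≡ 0 (mod 86), i.e. 86 ∣ 44k. Since gcd(44, 86) = 2, dividing through by 2 this holds exactly when 43 ∣ 22k, and as gcd(22, 43) = 1, exactly when 43 ∣ k.
The smallest positive such k is 43.

43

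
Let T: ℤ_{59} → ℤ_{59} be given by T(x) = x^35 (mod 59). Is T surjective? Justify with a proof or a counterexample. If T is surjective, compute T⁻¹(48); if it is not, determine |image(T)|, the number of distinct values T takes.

Since 59 is prime, the nonzero elements of ℤ_{59} form a cyclic group of order 58.
As gcd(35, 58) = 1, raising to the 35th power is a bijection on this group: if a^35 ≡ b^35 then (ab^{−1})^35 = 1, and the only element of order dividing gcd(35, 58) = 1 is 1, so a = b.
With T(0) = 0 this makes T injective on all of ℤ_{59}, hence bijective (finite equal-size domain and codomain). In particular T is surjective.
Since T is surjective, we find the preimage of 48. The inverse of x ↦ x^35 on (ℤ_{59})^× is x ↦ x^5, because 35·5 = 175 = 3·58 + 1 ≡ 1 (mod 58) and x^{58} = 1 for x ≠ 0 (Fermat). So T⁻¹(48) = 48^5 mod 59.
Repeated squaring mod 59: 48^1 ≡ 48, 48^2 ≡ 48² = 2304 ≡ 3, 48^4 ≡ 3² = 9. Since 5 = 4 + 1, 48^5 ≡ 9·48: 9·48 = 432 ≡ 19. So 48^5 ≡ 19 (mod 59).
Hence T⁻¹(48) = 19.

19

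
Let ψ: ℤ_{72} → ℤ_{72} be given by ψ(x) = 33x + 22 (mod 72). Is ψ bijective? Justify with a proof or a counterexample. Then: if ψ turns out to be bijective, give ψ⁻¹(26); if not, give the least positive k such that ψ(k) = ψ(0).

By definition, injectivity means: for all a, b in the domain, ψ(a) = ψ(b) implies a = b.
We have gcd(33, 72) = 3 > 1. Taking a = 0 and b = 24: ψ(0) = 22 and ψ(24) = 33·24 + 22 = 814 ≡ 22 (mod 72).
So ψ(0) = ψ(24) while 0 ≠ 24, hence ψ is not injective, hence not bijective.
Since ψ is not bijective, we find the least positive k with ψ(k) = ψ(0): this means 33k ≡ 0 (mod 72), i.e. 72 ∣ 33k. Since gcd(33, 72) = 3, dividing through by 3 this holds exactly when 24 ∣ 11k, and as gcd(11, 24) = 1, exactly when 24 ∣ k.
The smallest positive such k is 24.

24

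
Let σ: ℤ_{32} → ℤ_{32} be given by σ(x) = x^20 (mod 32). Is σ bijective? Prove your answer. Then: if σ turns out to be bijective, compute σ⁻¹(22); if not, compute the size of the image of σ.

σ(0) = 0^20 = 0.
σ(2): Repeated squaring mod 32: 2^1 ≡ 2, 2^2 ≡ 2² = 4, 2^4 ≡ 4² = 16, 2^8 ≡ 16² = 256 ≡ 0, 2^16 ≡ 0² = 0. Since 20 = 16 + 4, 2^20 ≡ 0·16: 0·16 = 0. So 2^20 ≡ 0 (mod 32).
So σ(0) = σ(2) = 0 while 0 ≠ 2, therefore σ is not injective, hence not bijective.
Since σ is not bijective, we determine |image(σ)|. Computing x^20 mod 32 for each x (by repeated squaring, reducing mod 32 at every step), the values σ(0), σ(1), …, σ(31) are: 0, 1, 0, 17, 0, 17, 0, 1, 0, 1, 0, 17, 0, 17, 0, 1, 0, 1, 0, 17, 0, 17, 0, 1, 0, 1, 0, 17, 0, 17, 0, 1.
The distinct values are {0, 1, 17}; there are 3 of them.

3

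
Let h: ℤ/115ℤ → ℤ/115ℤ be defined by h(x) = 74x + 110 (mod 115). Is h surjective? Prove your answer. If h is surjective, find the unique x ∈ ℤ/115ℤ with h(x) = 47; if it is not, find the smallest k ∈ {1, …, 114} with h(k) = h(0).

38

Recall that h is surjective if every y in the codomain equals h(x) for some x in the domain.
Since gcd(74, 115) = 1, 74 is invertible modulo 115. Euclid's algorithm: 115 = 1·74 + 41, 74 = 1·41 + 33, 41 = 1·33 + 8, 33 = 4·8 + 1; back-substituting gives 1 = 14·74 − 9·115, so 74⁻¹ ≡ 14 (mod 115).
For any y ∈ ℤ/115ℤ, x = 14(y − 110) mod 115 satisfies h(x) = 74·14(y − 110) + 110 ≡ y (since 74·14 ≡ 1 mod 115). So every y has a preimage.
Thus h is surjective.
Since h is surjective, we compute h⁻¹(47): solve 74x + 110 ≡ 47 (mod 115), i.e. 74x ≡ 52 (mod 115).
Multiplying by 74⁻¹ = 14 gives x ≡ 14·52 = 728 = 6·115 + 38 ≡ 38 (mod 115).
Check: h(38) = 74·38 + 110 = 2922 = 25·115 + 47 ≡ 47 (mod 115).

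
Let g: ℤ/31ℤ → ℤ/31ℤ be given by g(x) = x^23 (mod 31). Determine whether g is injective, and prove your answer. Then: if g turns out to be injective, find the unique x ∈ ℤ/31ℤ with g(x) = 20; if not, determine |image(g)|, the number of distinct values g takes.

Since 31 is prime, the nonzero elements of ℤ/31ℤ form a cyclic group of order 30.
As gcd(23, 30) = 1, raising to the 23rd power is a bijection on this group: if u^23 ≡ v^23 then (uv^{−1})^23 = 1, and the only element of order dividing gcd(23, 30) = 1 is 1, so u = v.
With g(0) = 0 this makes g injective on all of ℤ/31ℤ, hence bijective (finite equal-size domain and codomain). In particular g is injective.
Since g is injective, we find the preimage of 20. The inverse of x ↦ x^23 on (ℤ/31ℤ)^× is x ↦ x^17, because 23·17 = 391 = 13·30 + 1 ≡ 1 (mod 30) and x^{30} = 1 for x ≠ 0 (Fermat). So g⁻¹(20) = 20^17 mod 31.
Repeated squaring mod 31: 20^1 ≡ 20, 20^2 ≡ 20² = 400 ≡ 28, 20^4 ≡ 28² = 784 ≡ 9, 20^8 ≡ 9² = 81 ≡ 19, 20^16 ≡ 19² = 361 ≡ 20. Since 17 = 16 + 1, 20^17 ≡ 20·20: 20·20 = 400 ≡ 28. So 20^17 ≡ 28 (mod 31).
Hence g⁻¹(20) = 28.

28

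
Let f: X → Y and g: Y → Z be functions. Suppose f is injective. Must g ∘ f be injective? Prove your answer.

No. Take X = Y = Z = {0, 1, 2}, f = identity (injective), and g(x) = 0 for every x.
Then (g ∘ f)(0) = 0 = (g ∘ f)(2) with 0 ≠ 2, so g ∘ f is not injective.

not injective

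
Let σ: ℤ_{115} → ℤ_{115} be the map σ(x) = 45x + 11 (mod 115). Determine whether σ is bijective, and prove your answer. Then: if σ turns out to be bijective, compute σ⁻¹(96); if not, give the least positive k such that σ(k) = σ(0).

23

We have gcd(45, 115) = 5 > 1. Taking s = 0 and t = 23: σ(0) = 11 and σ(23) = 45·23 + 11 = 1046 ≡ 11 (mod 115).
So σ(0) = σ(23) while 0 ≠ 23, thus σ is not injective, hence not bijective.
Since σ is not bijective, we find the least positive k with σ(k) = σ(0): this means 45k ≡ 0 (mod 115), i.e. 115 ∣ 45k. Since gcd(45, 115) = 5, dividing through by 5 this holds exactly when 23 ∣ 9k, and as gcd(9, 23) = 1, exactly when 23 ∣ k.
The smallest positive such k is 23.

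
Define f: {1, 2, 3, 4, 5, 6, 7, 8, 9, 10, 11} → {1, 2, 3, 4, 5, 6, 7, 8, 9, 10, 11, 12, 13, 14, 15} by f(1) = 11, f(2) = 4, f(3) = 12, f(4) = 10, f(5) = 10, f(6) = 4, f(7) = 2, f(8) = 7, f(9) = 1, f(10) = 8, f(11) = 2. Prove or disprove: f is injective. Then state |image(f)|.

f(4) = 10 = f(5) with 4 ≠ 5, so f is not injective.
The image of f is {1, 2, 4, 7, 8, 10, 11, 12}, which has 8 elements.

8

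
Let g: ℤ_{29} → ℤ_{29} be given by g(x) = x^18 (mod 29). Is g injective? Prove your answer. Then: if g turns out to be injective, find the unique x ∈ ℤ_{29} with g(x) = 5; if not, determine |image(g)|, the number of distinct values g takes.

g(14): Repeated squaring mod 29: 14^1 ≡ 14, 14^2 ≡ 14² = 196 ≡ 22, 14^4 ≡ 22² = 484 ≡ 20, 14^8 ≡ 20² = 400 ≡ 23, 14^16 ≡ 23² = 529 ≡ 7. Since 18 = 16 + 2, 14^18 ≡ 7·22: 7·22 = 154 ≡ 9. So 14^18 ≡ 9 (mod 29).
g(15): Repeated squaring mod 29: 15^1 ≡ 15, 15^2 ≡ 15² = 225 ≡ 22, 15^4 ≡ 22² = 484 ≡ 20, 15^8 ≡ 20² = 400 ≡ 23, 15^16 ≡ 23² = 529 ≡ 7. Since 18 = 16 + 2, 15^18 ≡ 7·22: 7·22 = 154 ≡ 9. So 15^18 ≡ 9 (mod 29).
So g(14) = g(15) = 9 while 14 ≠ 15, so g is not injective.
Since g is not injective, we determine |image(g)|. Computing x^18 mod 29 for each x (by repeated squaring, reducing mod 29 at every step), the values g(0), g(1), …, g(28) are: 0, 1, 13, 6, 24, 16, 20, 23, 22, 7, 5, 4, 28, 25, 9, 9, 25, 28, 4, 5, 7, 22, 23, 20, 16, 24, 6, 13, 1.
The distinct values are {0, 1, 4, 5, 6, 7, 9, 13, 16, 20, 22, 23, 24, 25, 28}; there are 15 of them.

15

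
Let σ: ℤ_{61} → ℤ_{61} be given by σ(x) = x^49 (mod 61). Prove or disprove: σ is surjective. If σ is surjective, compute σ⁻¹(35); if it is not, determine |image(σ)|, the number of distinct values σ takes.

Since 61 is prime, the nonzero elements of ℤ_{61} form a cyclic group of order 60.
As gcd(49, 60) = 1, raising to the 49th power is a bijection on this group: if u^49 ≡ v^49 then (uv^{−1})^49 = 1, and the only element of order dividing gcd(49, 60) = 1 is 1, so u = v.
With σ(0) = 0 this makes σ injective on all of ℤ_{61}, hence bijective (finite equal-size domain and codomain). In particular σ is surjective.
Since σ is surjective, we find the preimage of 35. The inverse of x ↦ x^49 on (ℤ_{61})^× is x ↦ x^49, because 49·49 = 2401 = 40·60 + 1 ≡ 1 (mod 60) and x^{60} = 1 for x ≠ 0 (Fermat). So σ⁻¹(35) = 35^49 mod 61.
Repeated squaring mod 61: 35^1 ≡ 35, 35^2 ≡ 35² = 1225 ≡ 5, 35^4 ≡ 5² = 25, 35^8 ≡ 25² = 625 ≡ 15, 35^16 ≡ 15² = 225 ≡ 42, 35^32 ≡ 42² = 1764 ≡ 56. Since 49 = 32 + 16 + 1, 35^49 ≡ 56·42·35: 56·42 = 2352 ≡ 34, then 34·35 = 1190 ≡ 31. So 35^49 ≡ 31 (mod 61).
Hence σ⁻¹(35) = 31.

31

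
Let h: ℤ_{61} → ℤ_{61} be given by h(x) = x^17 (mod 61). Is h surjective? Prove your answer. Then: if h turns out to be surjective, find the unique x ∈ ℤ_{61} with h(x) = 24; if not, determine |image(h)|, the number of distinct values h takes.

Since 61 is prime, the nonzero elements of ℤ_{61} form a cyclic group of order 60.
As gcd(17, 60) = 1, raising to the 17th power is a bijection on this group: if s^17 ≡ t^17 then (st^{−1})^17 = 1, and the only element of order dividing gcd(17, 60) = 1 is 1, so s = t.
With h(0) = 0 this makes h injective on all of ℤ_{61}, hence bijective (finite equal-size domain and codomain). In particular h is surjective.
Since h is surjective, we find the preimage of 24. The inverse of x ↦ x^17 on (ℤ_{61})^× is x ↦ x^53, because 17·53 = 901 = 15·60 + 1 ≡ 1 (mod 60) and x^{60} = 1 for x ≠ 0 (Fermat). So h⁻¹(24) = 24^53 mod 61.
Repeated squaring mod 61: 24^1 ≡ 24, 24^2 ≡ 24² = 576 ≡ 27, 24^4 ≡ 27² = 729 ≡ 58, 24^8 ≡ 58² = 3364 ≡ 9, 24^16 ≡ 9² = 81 ≡ 20, 24^32 ≡ 20² = 400 ≡ 34. Since 53 = 32 + 16 + 4 + 1, 24^53 ≡ 34·20·58·24: 34·20 = 680 ≡ 9, then 9·58 = 522 ≡ 34, then 34·24 = 816 ≡ 23. So 24^53 ≡ 23 (mod 61).
Hence h⁻¹(24) = 23.

23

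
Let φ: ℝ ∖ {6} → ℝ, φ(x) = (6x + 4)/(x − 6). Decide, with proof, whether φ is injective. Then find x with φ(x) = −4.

2

Suppose φ(s) = φ(t). Cross-multiplying: (6s + 4)(t − 6) = (6t + 4)(s − 6).
Expanding both sides and cancelling the symmetric terms leaves −40·(s − t) = 0. Since −40 ≠ 0, s = t. Therefore φ is injective.
Solving φ(x) = −4: cross-multiplying gives 6x + 4 = −4(x − 6), which rearranges to 10x = 20, so x = 2.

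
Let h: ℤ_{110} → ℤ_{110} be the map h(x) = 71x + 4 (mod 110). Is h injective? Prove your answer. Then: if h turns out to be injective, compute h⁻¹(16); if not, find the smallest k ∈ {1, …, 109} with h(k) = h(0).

42

If h(x_1) = h(x_2), then 71x_1 ≡ 71x_2 (mod 110). Because gcd(71, 110) = 1, we may cancel 71 to get x_1 ≡ x_2 (mod 110).
Hence h is injective.
We now compute 71⁻¹ mod 110 explicitly. Euclid's algorithm: 110 = 1·71 + 39, 71 = 1·39 + 32, 39 = 1·32 + 7, 32 = 4·7 + 4, 7 = 1·4 + 3, 4 = 1·3 + 1; back-substituting gives 1 = 31·71 − 20·110, so 71⁻¹ ≡ 31 (mod 110).
Since h is injective, we compute h⁻¹(16): solve 71x + 4 ≡ 16 (mod 110), i.e. 71x ≡ 12 (mod 110).
Multiplying by 71⁻¹ = 31 gives x ≡ 31·12 = 372 = 3·110 + 42 ≡ 42 (mod 110).
Check: h(42) = 71·42 + 4 = 2986 = 27·110 + 16 ≡ 16 (mod 110).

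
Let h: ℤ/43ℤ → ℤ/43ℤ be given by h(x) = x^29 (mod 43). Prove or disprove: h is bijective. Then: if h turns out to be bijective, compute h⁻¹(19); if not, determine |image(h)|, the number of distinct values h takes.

Since 43 is prime, the nonzero elements of ℤ/43ℤ form a cyclic group of order 42.
As gcd(29, 42) = 1, raising to the 29th power is a bijection on this group: if s^29 ≡ t^29 then (st^{−1})^29 = 1, and the only element of order dividing gcd(29, 42) = 1 is 1, so s = t.
With h(0) = 0 this makes h injective on all of ℤ/43ℤ, hence bijective (finite equal-size domain and codomain). In particular h is bijective.
Since h is bijective, we find the preimage of 19. The inverse of x ↦ x^29 on (ℤ/43ℤ)^× is x ↦ x^29, because 29·29 = 841 = 20·42 + 1 ≡ 1 (mod 42) and x^{42} = 1 for x ≠ 0 (Fermat). So h⁻¹(19) = 19^29 mod 43.
Repeated squaring mod 43: 19^1 ≡ 19, 19^2 ≡ 19² = 361 ≡ 17, 19^4 ≡ 17² = 289 ≡ 31, 19^8 ≡ 31² = 961 ≡ 15, 19^16 ≡ 15² = 225 ≡ 10. Since 29 = 16 + 8 + 4 + 1, 19^29 ≡ 10·15·31·19: 10·15 = 150 ≡ 21, then 21·31 = 651 ≡ 6, then 6·19 = 114 ≡ 28. So 19^29 ≡ 28 (mod 43).
Hence h⁻¹(19) = 28.

28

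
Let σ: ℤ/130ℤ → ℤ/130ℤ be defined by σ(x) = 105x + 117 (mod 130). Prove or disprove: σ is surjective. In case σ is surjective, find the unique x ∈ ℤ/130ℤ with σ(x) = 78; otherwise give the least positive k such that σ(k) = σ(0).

26

Recall: σ is surjective if every y in the codomain equals σ(x) for some x in the domain.
Since gcd(105, 130) = 5, we have 105x ≡ 0 (mod 5) for all x, so σ(x) ≡ 2 (mod 5).
But 0 ≢ 2 (mod 5), so 0 ∈ ℤ/130ℤ has no preimage. Therefore σ is not surjective.
Since σ is not surjective, we find the least positive k with σ(k) = σ(0): this means 105k ≡ 0 (mod 130), i.e. 130 ∣ 105k. Since gcd(105, 130) = 5, dividing through by 5 this holds exactly when 26 ∣ 21k, and as gcd(21, 26) = 1, exactly when 26 ∣ k.
The smallest positive such k is 26.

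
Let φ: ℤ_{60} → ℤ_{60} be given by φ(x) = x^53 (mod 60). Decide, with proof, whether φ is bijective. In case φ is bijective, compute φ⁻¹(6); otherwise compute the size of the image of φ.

φ(0) = 0^53 = 0.
φ(30): Repeated squaring mod 60: 30^1 ≡ 30, 30^2 ≡ 30² = 900 ≡ 0, 30^4 ≡ 0² = 0, 30^8 ≡ 0² = 0, 30^16 ≡ 0² = 0, 30^32 ≡ 0² = 0. Since 53 = 32 + 16 + 4 + 1, 30^53 ≡ 0·0·0·30: 0·0 = 0, then 0·0 = 0, then 0·30 = 0. So 30^53 ≡ 0 (mod 60).
So φ(0) = φ(30) = 0 while 0 ≠ 30, so φ is not injective, hence not bijective.
Since φ is not bijective, we determine |image(φ)|. Computing x^53 mod 60 for each x (by repeated squaring, reducing mod 60 at every step), the values φ(0), φ(1), …, φ(59) are: 0, 1, 32, 3, 4, 5, 36, 7, 8, 9, 40, 11, 12, 13, 44, 15, 16, 17, 48, 19, 20, 21, 52, 23, 24, 25, 56, 27, 28, 29, 0, 31, 32, 33, 4, 35, 36, 37, 8, 39, 40, 41, 12, 43, 44, 45, 16, 47, 48, 49, 20, 51, 52, 53, 24, 55, 56, 57, 28, 59.
The distinct values are {0, 1, 3, 4, 5, 7, 8, 9, 11, 12, 13, 15, 16, 17, 19, 20, 21, 23, 24, 25, 27, 28, 29, 31, 32, 33, 35, 36, 37, 39, 40, 41, 43, 44, 45, 47, 48, 49, 51, 52, 53, 55, 56, 57, 59}; there are 45 of them.

45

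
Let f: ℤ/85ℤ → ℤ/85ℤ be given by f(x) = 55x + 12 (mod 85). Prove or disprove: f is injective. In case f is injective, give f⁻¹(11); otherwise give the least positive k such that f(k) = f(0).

We have gcd(55, 85) = 5 > 1. Taking u = 0 and v = 17: f(0) = 12 and f(17) = 55·17 + 12 = 947 ≡ 12 (mod 85).
So f(0) = f(17) while 0 ≠ 17, thus f is not injective.
Since f is not injective, we find the least positive k with f(k) = f(0): this means 55k ≡ 0 (mod 85), i.e. 85 ∣ 55k. Since gcd(55, 85) = 5, dividing through by 5 this holds exactly when 17 ∣ 11k, and as gcd(11, 17) = 1, exactly when 17 ∣ k.
The smallest positive such k is 17.

17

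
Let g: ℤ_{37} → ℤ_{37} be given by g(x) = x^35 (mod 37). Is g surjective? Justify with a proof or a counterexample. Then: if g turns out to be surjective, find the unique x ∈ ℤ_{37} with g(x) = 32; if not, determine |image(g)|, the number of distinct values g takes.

22

Since 37 is prime, the nonzero elements of ℤ_{37} form a cyclic group of order 36.
As gcd(35, 36) = 1, raising to the 35th power is a bijection on this group: if a^35 ≡ b^35 then (ab^{−1})^35 = 1, and the only element of order dividing gcd(35, 36) = 1 is 1, so a = b.
With g(0) = 0 this makes g injective on all of ℤ_{37}, hence bijective (finite equal-size domain and codomain). In particular g is surjective.
Since g is surjective, we find the preimage of 32. The inverse of x ↦ x^35 on (ℤ_{37})^× is x ↦ x^35, because 35·35 = 1225 = 34·36 + 1 ≡ 1 (mod 36) and x^{36} = 1 for x ≠ 0 (Fermat). So g⁻¹(32) = 32^35 mod 37.
Repeated squaring mod 37: 32^1 ≡ 32, 32^2 ≡ 32² = 1024 ≡ 25, 32^4 ≡ 25² = 625 ≡ 33, 32^8 ≡ 33² = 1089 ≡ 16, 32^16 ≡ 16² = 256 ≡ 34, 32^32 ≡ 34² = 1156 ≡ 9. Since 35 = 32 + 2 + 1, 32^35 ≡ 9·25·32: 9·25 = 225 ≡ 3, then 3·32 = 96 ≡ 22. So 32^35 ≡ 22 (mod 37).
Hence g⁻¹(32) = 22.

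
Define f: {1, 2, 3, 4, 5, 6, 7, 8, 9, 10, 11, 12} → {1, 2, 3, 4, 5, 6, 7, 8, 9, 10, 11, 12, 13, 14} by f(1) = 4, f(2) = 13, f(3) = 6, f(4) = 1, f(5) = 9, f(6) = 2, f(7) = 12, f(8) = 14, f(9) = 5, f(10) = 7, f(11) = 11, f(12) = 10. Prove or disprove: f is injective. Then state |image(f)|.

12

The values f(1), …, f(12) are 4, 13, 6, 1, 9, 2, 12, 14, 5, 7, 11, 10 — all distinct.
So f(a) = f(b) only when a = b, and f is injective.
The image of f is {1, 2, 4, 5, 6, 7, 9, 10, 11, 12, 13, 14}, which has 12 elements.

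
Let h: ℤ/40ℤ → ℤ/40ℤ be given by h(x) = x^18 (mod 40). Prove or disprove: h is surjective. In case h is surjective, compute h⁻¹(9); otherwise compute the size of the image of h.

h(4): Repeated squaring mod 40: 4^1 ≡ 4, 4^2 ≡ 4² = 16, 4^4 ≡ 16² = 256 ≡ 16, 4^8 ≡ 16² = 256 ≡ 16, 4^16 ≡ 16² = 256 ≡ 16. Since 18 = 16 + 2, 4^18 ≡ 16·16: 16·16 = 256 ≡ 16. So 4^18 ≡ 16 (mod 40).
h(6): Repeated squaring mod 40: 6^1 ≡ 6, 6^2 ≡ 6² = 36, 6^4 ≡ 36² = 1296 ≡ 16, 6^8 ≡ 16² = 256 ≡ 16, 6^16 ≡ 16² = 256 ≡ 16. Since 18 = 16 + 2, 6^18 ≡ 16·36: 16·36 = 576 ≡ 16. So 6^18 ≡ 16 (mod 40).
So h(4) = h(6) = 16 while 4 ≠ 6, hence h is not injective.
A non-injective map from the 40-element set ℤ/40ℤ to itself takes at most 39 distinct values, so it cannot be surjective. Hence h is not surjective.
Since h is not surjective, we determine |image(h)|. Computing x^18 mod 40 for each x (by repeated squaring, reducing mod 40 at every step), the values h(0), h(1), …, h(39) are: 0, 1, 24, 9, 16, 25, 16, 9, 24, 1, 0, 1, 24, 9, 16, 25, 16, 9, 24, 1, 0, 1, 24, 9, 16, 25, 16, 9, 24, 1, 0, 1, 24, 9, 16, 25, 16, 9, 24, 1.
The distinct values are {0, 1, 9, 16, 24, 25}; there are 6 of them.

6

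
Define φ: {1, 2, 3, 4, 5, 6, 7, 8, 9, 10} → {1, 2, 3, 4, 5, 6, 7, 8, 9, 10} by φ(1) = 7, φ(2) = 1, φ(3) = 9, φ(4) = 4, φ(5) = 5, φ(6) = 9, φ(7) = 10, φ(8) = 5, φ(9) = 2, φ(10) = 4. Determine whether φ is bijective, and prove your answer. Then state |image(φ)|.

7

φ(3) = 9 = φ(6) with 3 ≠ 6, so φ is not injective, hence not bijective.
The image of φ is {1, 2, 4, 5, 7, 9, 10}, which has 7 elements.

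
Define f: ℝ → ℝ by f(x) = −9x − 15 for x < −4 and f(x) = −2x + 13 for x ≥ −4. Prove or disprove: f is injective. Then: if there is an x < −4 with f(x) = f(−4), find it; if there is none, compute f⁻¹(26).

Both pieces are strictly decreasing (slopes −9 and −2), so each is injective on its own interval.
The left piece maps (−∞, −4) onto (21, ∞); the right piece maps [−4, ∞) onto (−∞, 21].
These images are disjoint, so no value is attained by both pieces. Hence f is injective.
Because the two images are disjoint, no x < −4 has f(x) = f(−4), so we compute f⁻¹(26): 26 lies in (21, ∞), so solve −9x − 15 = 26: x = (26 + 15)/(−9) = −41/9.

-41/9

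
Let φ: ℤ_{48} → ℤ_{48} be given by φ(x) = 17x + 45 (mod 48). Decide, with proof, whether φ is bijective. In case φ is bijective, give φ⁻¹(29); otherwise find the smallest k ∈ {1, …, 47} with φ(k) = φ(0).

Recall: φ is injective when φ(x_1) = φ(x_2) forces x_1 = x_2.
If φ(x_1) = φ(x_2), then 17x_1 ≡ 17x_2 (mod 48). Because gcd(17, 48) = 1, we may cancel 17 to get x_1 ≡ x_2 (mod 48).
We now compute 17⁻¹ mod 48 explicitly. Euclid's algorithm: 48 = 2·17 + 14, 17 = 1·14 + 3, 14 = 4·3 + 2, 3 = 1·2 + 1; back-substituting gives 1 = 17·17 − 6·48, so 17⁻¹ ≡ 17 (mod 48).
For any y ∈ ℤ_{48}, x = 17(y − 45) mod 48 satisfies φ(x) = 17·17(y − 45) + 45 ≡ y (since 17·17 ≡ 1 mod 48). So every y has a preimage.
Therefore φ is bijective.
Since φ is bijective, we compute φ⁻¹(29): solve 17x + 45 ≡ 29 (mod 48), i.e. 17x ≡ 32 (mod 48).
Multiplying by 17⁻¹ = 17 gives x ≡ 17·32 = 544 = 11·48 + 16 ≡ 16 (mod 48).
Check: φ(16) = 17·16 + 45 = 317 = 6·48 + 29 ≡ 29 (mod 48).

16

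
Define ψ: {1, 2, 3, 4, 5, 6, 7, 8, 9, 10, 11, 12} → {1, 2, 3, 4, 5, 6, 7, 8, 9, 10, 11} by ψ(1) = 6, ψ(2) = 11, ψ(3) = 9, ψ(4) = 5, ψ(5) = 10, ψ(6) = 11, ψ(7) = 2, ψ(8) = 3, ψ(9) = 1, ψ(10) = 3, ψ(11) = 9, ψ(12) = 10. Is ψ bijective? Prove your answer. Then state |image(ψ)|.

ψ(2) = 11 = ψ(6) with 2 ≠ 6, so ψ is not injective, hence not bijective.
The image of ψ is {1, 2, 3, 5, 6, 9, 10, 11}, which has 8 elements.

8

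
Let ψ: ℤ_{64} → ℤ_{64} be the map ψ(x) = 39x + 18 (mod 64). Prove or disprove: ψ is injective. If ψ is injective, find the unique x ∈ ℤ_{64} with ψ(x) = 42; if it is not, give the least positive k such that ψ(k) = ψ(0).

By definition, ψ is injective when ψ(x_1) = ψ(x_2) forces x_1 = x_2.
If ψ(x_1) = ψ(x_2), then 39x_1 ≡ 39x_2 (mod 64). Because gcd(39, 64) = 1, we may cancel 39 to get x_1 ≡ x_2 (mod 64).
So ψ is injective.
We now compute 39⁻¹ mod 64 explicitly. Euclid's algorithm: 64 = 1·39 + 25, 39 = 1·25 + 14, 25 = 1·14 + 11, 14 = 1·11 + 3, 11 = 3·3 + 2, 3 = 1·2 + 1; back-substituting gives 1 = 23·39 − 14·64, so 39⁻¹ ≡ 23 (mod 64).
Since ψ is injective, we compute ψ⁻¹(42): solve 39x + 18 ≡ 42 (mod 64), i.e. 39x ≡ 24 (mod 64).
Multiplying by 39⁻¹ = 23 gives x ≡ 23·24 = 552 = 8·64 + 40 ≡ 40 (mod 64).
Check: ψ(40) = 39·40 + 18 = 1578 = 24·64 + 42 ≡ 42 (mod 64).

40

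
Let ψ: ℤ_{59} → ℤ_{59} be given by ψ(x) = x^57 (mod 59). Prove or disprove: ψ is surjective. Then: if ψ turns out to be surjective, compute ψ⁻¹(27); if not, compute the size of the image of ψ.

Since 59 is prime, the nonzero elements of ℤ_{59} form a cyclic group of order 58.
As gcd(57, 58) = 1, raising to the 57th power is a bijection on this group: if s^57 ≡ t^57 then (st^{−1})^57 = 1, and the only element of order dividing gcd(57, 58) = 1 is 1, so s = t.
With ψ(0) = 0 this makes ψ injective on all of ℤ_{59}, hence bijective (finite equal-size domain and codomain). In particular ψ is surjective.
Since ψ is surjective, we find the preimage of 27. The inverse of x ↦ x^57 on (ℤ_{59})^× is x ↦ x^57, because 57·57 = 3249 = 56·58 + 1 ≡ 1 (mod 58) and x^{58} = 1 for x ≠ 0 (Fermat). So ψ⁻¹(27) = 27^57 mod 59.
Repeated squaring mod 59: 27^1 ≡ 27, 27^2 ≡ 27² = 729 ≡ 21, 27^4 ≡ 21² = 441 ≡ 28, 27^8 ≡ 28² = 784 ≡ 17, 27^16 ≡ 17² = 289 ≡ 53, 27^32 ≡ 53² = 2809 ≡ 36. Since 57 = 32 + 16 + 8 + 1, 27^57 ≡ 36·53·17·27: 36·53 = 1908 ≡ 20, then 20·17 = 340 ≡ 45, then 45·27 = 1215 ≡ 35. So 27^57 ≡ 35 (mod 59).
Hence ψ⁻¹(27) = 35.

35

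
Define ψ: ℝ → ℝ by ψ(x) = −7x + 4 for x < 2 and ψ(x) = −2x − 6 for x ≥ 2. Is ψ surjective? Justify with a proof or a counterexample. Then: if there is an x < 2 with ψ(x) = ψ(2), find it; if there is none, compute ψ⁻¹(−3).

Both pieces are strictly decreasing (slopes −7 and −2), so each is injective on its own interval.
The left piece maps (−∞, 2) onto (−10, ∞); the right piece maps [2, ∞) onto (−∞, −10].
These images together cover ℝ, so ψ is surjective.
Because the two images are disjoint, no x < 2 has ψ(x) = ψ(2), so we compute ψ⁻¹(−3): −3 lies in (−10, ∞), so solve −7x + 4 = −3: x = (−3 − 4)/(−7) = 1.

1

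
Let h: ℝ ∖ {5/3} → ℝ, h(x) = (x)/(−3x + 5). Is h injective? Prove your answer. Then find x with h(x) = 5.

25/16

Suppose h(u) = h(v). Cross-multiplying: (u)(−3v + 5) = (v)(−3u + 5).
Expanding both sides and cancelling the symmetric terms leaves 5·(u − v) = 0. Since 5 ≠ 0, u = v. Therefore h is injective.
Solving h(x) = 5: cross-multiplying gives x = 5(−3x + 5), which rearranges to 16x = 25, so x = 25/16.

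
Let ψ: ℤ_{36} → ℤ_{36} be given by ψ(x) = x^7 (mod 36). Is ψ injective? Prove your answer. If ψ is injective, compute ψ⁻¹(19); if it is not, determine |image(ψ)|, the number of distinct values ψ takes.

ψ(0) = 0^7 = 0.
ψ(6): Repeated squaring mod 36: 6^1 ≡ 6, 6^2 ≡ 6² = 36 ≡ 0, 6^4 ≡ 0² = 0. Since 7 = 4 + 2 + 1, 6^7 ≡ 0·0·6: 0·0 = 0, then 0·6 = 0. So 6^7 ≡ 0 (mod 36).
So ψ(0) = ψ(6) = 0 while 0 ≠ 6, so ψ is not injective.
Since ψ is not injective, we determine |image(ψ)|. Computing x^7 mod 36 for each x (by repeated squaring, reducing mod 36 at every step), the values ψ(0), ψ(1), …, ψ(35) are: 0, 1, 20, 27, 4, 5, 0, 7, 8, 9, 28, 11, 0, 13, 32, 27, 16, 17, 0, 19, 20, 9, 4, 23, 0, 25, 8, 27, 28, 29, 0, 31, 32, 9, 16, 35.
The distinct values are {0, 1, 4, 5, 7, 8, 9, 11, 13, 16, 17, 19, 20, 23, 25, 27, 28, 29, 31, 32, 35}; there are 21 of them.

21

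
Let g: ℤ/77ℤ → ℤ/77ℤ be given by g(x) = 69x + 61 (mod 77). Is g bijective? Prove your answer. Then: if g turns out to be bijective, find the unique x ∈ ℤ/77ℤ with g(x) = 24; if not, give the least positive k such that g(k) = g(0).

72

Recall that g is injective when g(s) = g(t) forces s = t.
If g(s) = g(t), then 69s ≡ 69t (mod 77). Because gcd(69, 77) = 1, we may cancel 69 to get s ≡ t (mod 77).
We now compute 69⁻¹ mod 77 explicitly. Euclid's algorithm: 77 = 1·69 + 8, 69 = 8·8 + 5, 8 = 1·5 + 3, 5 = 1·3 + 2, 3 = 1·2 + 1; back-substituting gives 1 = 48·69 − 43·77, so 69⁻¹ ≡ 48 (mod 77).
Then y ↦ 48(y − 61) is a two-sided inverse to g, so every y ∈ ℤ/77ℤ has a preimage.
So g is bijective.
Since g is bijective, we compute g⁻¹(24): solve 69x + 61 ≡ 24 (mod 77), i.e. 69x ≡ 40 (mod 77).
Multiplying by 69⁻¹ = 48 gives x ≡ 48·40 = 1920 = 24·77 + 72 ≡ 72 (mod 77).
Check: g(72) = 69·72 + 61 = 5029 = 65·77 + 24 ≡ 24 (mod 77).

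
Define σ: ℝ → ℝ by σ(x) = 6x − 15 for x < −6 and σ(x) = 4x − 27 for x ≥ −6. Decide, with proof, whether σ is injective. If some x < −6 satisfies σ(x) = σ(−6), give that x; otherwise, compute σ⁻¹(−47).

-5

Both pieces are strictly increasing (slopes 6 and 4), so each is injective on its own interval.
The left piece maps (−∞, −6) onto (−∞, −51); the right piece maps [−6, ∞) onto [−51, ∞).
These images are disjoint, so no value is attained by both pieces. Hence σ is injective.
Because the two images are disjoint, no x < −6 has σ(x) = σ(−6), so we compute σ⁻¹(−47): −47 lies in [−51, ∞), so solve 4x − 27 = −47: x = (−47 + 27)/4 = −5.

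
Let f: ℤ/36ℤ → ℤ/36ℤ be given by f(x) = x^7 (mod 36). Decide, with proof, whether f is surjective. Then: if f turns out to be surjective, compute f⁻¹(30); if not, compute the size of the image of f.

21

f(0) = 0^7 = 0.
f(6): Repeated squaring mod 36: 6^1 ≡ 6, 6^2 ≡ 6² = 36 ≡ 0, 6^4 ≡ 0² = 0. Since 7 = 4 + 2 + 1, 6^7 ≡ 0·0·6: 0·0 = 0, then 0·6 = 0. So 6^7 ≡ 0 (mod 36).
So f(0) = f(6) = 0 while 0 ≠ 6, therefore f is not injective.
A non-injective map from the 36-element set ℤ/36ℤ to itself takes at most 35 distinct values, so it cannot be surjective. So f is not surjective.
Since f is not surjective, we determine |image(f)|. Computing x^7 mod 36 for each x (by repeated squaring, reducing mod 36 at every step), the values f(0), f(1), …, f(35) are: 0, 1, 20, 27, 4, 5, 0, 7, 8, 9, 28, 11, 0, 13, 32, 27, 16, 17, 0, 19, 20, 9, 4, 23, 0, 25, 8, 27, 28, 29, 0, 31, 32, 9, 16, 35.
The distinct values are {0, 1, 4, 5, 7, 8, 9, 11, 13, 16, 17, 19, 20, 23, 25, 27, 28, 29, 31, 32, 35}; there are 21 of them.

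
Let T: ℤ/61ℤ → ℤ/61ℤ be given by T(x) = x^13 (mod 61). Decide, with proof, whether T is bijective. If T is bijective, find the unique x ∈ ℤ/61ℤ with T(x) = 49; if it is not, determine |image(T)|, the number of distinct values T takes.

Since 61 is prime, the nonzero elements of ℤ/61ℤ form a cyclic group of order 60.
As gcd(13, 60) = 1, raising to the 13th power is a bijection on this group: if a^13 ≡ b^13 then (ab^{−1})^13 = 1, and the only element of order dividing gcd(13, 60) = 1 is 1, so a = b.
With T(0) = 0 this makes T injective on all of ℤ/61ℤ, hence bijective (finite equal-size domain and codomain). In particular T is bijective.
Since T is bijective, we find the preimage of 49. The inverse of x ↦ x^13 on (ℤ/61ℤ)^× is x ↦ x^37, because 13·37 = 481 = 8·60 + 1 ≡ 1 (mod 60) and x^{60} = 1 for x ≠ 0 (Fermat). So T⁻¹(49) = 49^37 mod 61.
Repeated squaring mod 61: 49^1 ≡ 49, 49^2 ≡ 49² = 2401 ≡ 22, 49^4 ≡ 22² = 484 ≡ 57, 49^8 ≡ 57² = 3249 ≡ 16, 49^16 ≡ 16² = 256 ≡ 12, 49^32 ≡ 12² = 144 ≡ 22. Since 37 = 32 + 4 + 1, 49^37 ≡ 22·57·49: 22·57 = 1254 ≡ 34, then 34·49 = 1666 ≡ 19. So 49^37 ≡ 19 (mod 61).
Hence T⁻¹(49) = 19.

19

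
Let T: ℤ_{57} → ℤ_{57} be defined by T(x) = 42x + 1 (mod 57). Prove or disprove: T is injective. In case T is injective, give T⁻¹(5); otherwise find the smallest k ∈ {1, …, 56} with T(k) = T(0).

We have gcd(42, 57) = 3 > 1. Taking s = 0 and t = 19: T(0) = 1 and T(19) = 42·19 + 1 = 799 ≡ 1 (mod 57).
So T(0) = T(19) while 0 ≠ 19, therefore T is not injective.
Since T is not injective, we find the least positive k with T(k) = T(0): this means 42k ≡ 0 (mod 57), i.e. 57 ∣ 42k. Since gcd(42, 57) = 3, dividing through by 3 this holds exactly when 19 ∣ 14k, and as gcd(14, 19) = 1, exactly when 19 ∣ k.
The smallest positive such k is 19.

19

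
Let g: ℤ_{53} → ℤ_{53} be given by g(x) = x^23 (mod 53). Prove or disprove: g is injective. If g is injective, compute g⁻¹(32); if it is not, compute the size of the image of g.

Since 53 is prime, the nonzero elements of ℤ_{53} form a cyclic group of order 52.
As gcd(23, 52) = 1, raising to the 23rd power is a bijection on this group: if s^23 ≡ t^23 then (st^{−1})^23 = 1, and the only element of order dividing gcd(23, 52) = 1 is 1, so s = t.
With g(0) = 0 this makes g injective on all of ℤ_{53}, hence bijective (finite equal-size domain and codomain). In particular g is injective.
Since g is injective, we find the preimage of 32. The inverse of x ↦ x^23 on (ℤ_{53})^× is x ↦ x^43, because 23·43 = 989 = 19·52 + 1 ≡ 1 (mod 52) and x^{52} = 1 for x ≠ 0 (Fermat). So g⁻¹(32) = 32^43 mod 53.
Repeated squaring mod 53: 32^1 ≡ 32, 32^2 ≡ 32² = 1024 ≡ 17, 32^4 ≡ 17² = 289 ≡ 24, 32^8 ≡ 24² = 576 ≡ 46, 32^16 ≡ 46² = 2116 ≡ 49, 32^32 ≡ 49² = 2401 ≡ 16. Since 43 = 32 + 8 + 2 + 1, 32^43 ≡ 16·46·17·32: 16·46 = 736 ≡ 47, then 47·17 = 799 ≡ 4, then 4·32 = 128 ≡ 22. So 32^43 ≡ 22 (mod 53).
Hence g⁻¹(32) = 22.

22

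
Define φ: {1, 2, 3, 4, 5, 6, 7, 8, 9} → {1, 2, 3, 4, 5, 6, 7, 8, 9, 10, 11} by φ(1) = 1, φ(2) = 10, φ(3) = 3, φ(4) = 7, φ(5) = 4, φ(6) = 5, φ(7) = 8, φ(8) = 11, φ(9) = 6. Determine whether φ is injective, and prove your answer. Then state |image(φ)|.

9

The values φ(1), …, φ(9) are 1, 10, 3, 7, 4, 5, 8, 11, 6 — all distinct.
So φ(a) = φ(b) only when a = b, and φ is injective.
The image of φ is {1, 3, 4, 5, 6, 7, 8, 10, 11}, which has 9 elements.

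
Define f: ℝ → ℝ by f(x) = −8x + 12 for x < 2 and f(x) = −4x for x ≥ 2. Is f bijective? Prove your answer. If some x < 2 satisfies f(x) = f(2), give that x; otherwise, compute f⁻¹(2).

Both pieces are strictly decreasing (slopes −8 and −4), so each is injective on its own interval.
The left piece maps (−∞, 2) onto (−4, ∞); the right piece maps [2, ∞) onto (−∞, −8].
The images leave a gap (−4 has no preimage), so f is not surjective, hence not bijective.
Because the two images are disjoint, no x < 2 has f(x) = f(2), so we compute f⁻¹(2): 2 lies in (−4, ∞), so solve −8x + 12 = 2: x = (2 − 12)/(−8) = 5/4.

5/4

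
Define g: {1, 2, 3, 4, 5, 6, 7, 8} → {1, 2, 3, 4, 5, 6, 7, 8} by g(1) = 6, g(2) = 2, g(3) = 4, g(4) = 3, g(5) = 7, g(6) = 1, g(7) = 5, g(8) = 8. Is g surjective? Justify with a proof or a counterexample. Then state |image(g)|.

8

Every element of the codomain has a preimage: 1 = g(6), 2 = g(2), 3 = g(4), 4 = g(3), 5 = g(7), 6 = g(1), 7 = g(5), 8 = g(8).
So g is surjective.
The image of g is {1, 2, 3, 4, 5, 6, 7, 8}, which has 8 elements.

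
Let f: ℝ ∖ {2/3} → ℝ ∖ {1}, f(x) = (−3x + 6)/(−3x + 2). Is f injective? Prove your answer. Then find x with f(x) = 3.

0

Suppose f(s) = f(t). Cross-multiplying: (−3s + 6)(−3t + 2) = (−3t + 6)(−3s + 2).
Expanding both sides and cancelling the symmetric terms leaves 12·(s − t) = 0. Since 12 ≠ 0, s = t. Thus f is injective.
Solving f(x) = 3: cross-multiplying gives −3x + 6 = 3(−3x + 2), which rearranges to 6x = 0, so x = 0.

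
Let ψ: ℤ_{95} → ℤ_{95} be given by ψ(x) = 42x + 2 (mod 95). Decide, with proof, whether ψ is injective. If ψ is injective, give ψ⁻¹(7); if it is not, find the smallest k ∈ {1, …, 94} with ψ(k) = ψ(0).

Suppose ψ(x_1) = ψ(x_2) in ℤ_{95}. Then 42x_1 + 2 ≡ 42x_2 + 2 (mod 95), so 42(x_1 − x_2) ≡ 0 (mod 95).
Since gcd(42, 95) = 1, 42 is invertible modulo 95, thus x_1 − x_2 ≡ 0 (mod 95), i.e. x_1 = x_2.
Thus ψ is injective.
We now compute 42⁻¹ mod 95 explicitly. Euclid's algorithm: 95 = 2·42 + 11, 42 = 3·11 + 9, 11 = 1·9 + 2, 9 = 4·2 + 1; back-substituting gives 1 = 43·42 − 19·95, so 42⁻¹ ≡ 43 (mod 95).
Since ψ is injective, we compute ψ⁻¹(7): solve 42x + 2 ≡ 7 (mod 95), i.e. 42x ≡ 5 (mod 95).
Multiplying by 42⁻¹ = 43 gives x ≡ 43·5 = 215 = 2·95 + 25 ≡ 25 (mod 95).
Check: ψ(25) = 42·25 + 2 = 1052 = 11·95 + 7 ≡ 7 (mod 95).

25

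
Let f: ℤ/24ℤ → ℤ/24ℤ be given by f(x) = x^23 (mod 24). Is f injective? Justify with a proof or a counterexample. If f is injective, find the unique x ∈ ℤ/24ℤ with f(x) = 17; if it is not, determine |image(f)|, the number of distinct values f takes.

15

f(0) = 0^23 = 0.
f(6): Repeated squaring mod 24: 6^1 ≡ 6, 6^2 ≡ 6² = 36 ≡ 12, 6^4 ≡ 12² = 144 ≡ 0, 6^8 ≡ 0² = 0, 6^16 ≡ 0² = 0. Since 23 = 16 + 4 + 2 + 1, 6^23 ≡ 0·0·12·6: 0·0 = 0, then 0·12 = 0, then 0·6 = 0. So 6^23 ≡ 0 (mod 24).
So f(0) = f(6) = 0 while 0 ≠ 6, so f is not injective.
Since f is not injective, we determine |image(f)|. Computing x^23 mod 24 for each x (by repeated squaring, reducing mod 24 at every step), the values f(0), f(1), …, f(23) are: 0, 1, 8, 3, 16, 5, 0, 7, 8, 9, 16, 11, 0, 13, 8, 15, 16, 17, 0, 19, 8, 21, 16, 23.
The distinct values are {0, 1, 3, 5, 7, 8, 9, 11, 13, 15, 16, 17, 19, 21, 23}; there are 15 of them.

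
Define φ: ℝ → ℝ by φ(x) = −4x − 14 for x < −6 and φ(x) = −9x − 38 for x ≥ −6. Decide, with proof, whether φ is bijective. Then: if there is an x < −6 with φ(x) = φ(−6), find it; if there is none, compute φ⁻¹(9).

-15/2

Both pieces are strictly decreasing (slopes −4 and −9), so each is injective on its own interval.
The left piece maps (−∞, −6) onto (10, ∞); the right piece maps [−6, ∞) onto (−∞, 16].
These images overlap. In particular φ(−6) = 16 (right piece), and solving −4x − 14 = 16 on the left piece gives x = −15/2 < −6.
So φ(−15/2) = φ(−6) with −15/2 ≠ −6, and φ is not injective, hence not bijective. This x = −15/2 is the requested value below −6.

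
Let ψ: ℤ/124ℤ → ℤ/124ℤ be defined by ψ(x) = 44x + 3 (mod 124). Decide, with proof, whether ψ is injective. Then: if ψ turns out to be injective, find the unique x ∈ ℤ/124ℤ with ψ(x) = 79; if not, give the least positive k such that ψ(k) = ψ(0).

31

Recall: ψ is injective if ψ(x_1) = ψ(x_2) implies x_1 = x_2.
We have gcd(44, 124) = 4 > 1. Taking x_1 = 0 and x_2 = 31: ψ(0) = 3 and ψ(31) = 44·31 + 3 = 1367 ≡ 3 (mod 124).
So ψ(0) = ψ(31) while 0 ≠ 31, hence ψ is not injective.
Since ψ is not injective, we find the least positive k with ψ(k) = ψ(0): this means 44k ≡ 0 (mod 124), i.e. 124 ∣ 44k. Since gcd(44, 124) = 4, dividing through by 4 this holds exactly when 31 ∣ 11k, and as gcd(11, 31) = 1, exactly when 31 ∣ k.
The smallest positive such k is 31.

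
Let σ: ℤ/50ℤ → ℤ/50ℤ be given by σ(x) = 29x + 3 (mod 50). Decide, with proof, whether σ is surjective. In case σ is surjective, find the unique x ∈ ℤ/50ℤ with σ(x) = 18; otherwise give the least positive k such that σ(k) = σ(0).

35

Recall: surjectivity means every element of the codomain has a preimage under σ.
Since gcd(29, 50) = 1, 29 is invertible modulo 50. Euclid's algorithm: 50 = 1·29 + 21, 29 = 1·21 + 8, 21 = 2·8 + 5, 8 = 1·5 + 3, 5 = 1·3 + 2, 3 = 1·2 + 1; back-substituting gives 1 = 19·29 − 11·50, so 29⁻¹ ≡ 19 (mod 50).
Then y ↦ 19(y − 3) is a two-sided inverse to σ, so every y ∈ ℤ/50ℤ has a preimage.
So σ is surjective.
Since σ is surjective, we find σ⁻¹(18): we need 29x ≡ 18 − 3 ≡ 15 (mod 50). Using 29⁻¹ = 19: x ≡ 19·15 = 285 = 5·50 + 35, so x = 35.
Check: σ(35) = 29·35 + 3 = 1018 = 20·50 + 18 ≡ 18 (mod 50).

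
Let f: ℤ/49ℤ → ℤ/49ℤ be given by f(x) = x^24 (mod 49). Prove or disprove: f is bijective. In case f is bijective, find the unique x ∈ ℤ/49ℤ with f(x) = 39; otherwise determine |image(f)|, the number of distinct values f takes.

f(3): Repeated squaring mod 49: 3^1 ≡ 3, 3^2 ≡ 3² = 9, 3^4 ≡ 9² = 81 ≡ 32, 3^8 ≡ 32² = 1024 ≡ 44, 3^16 ≡ 44² = 1936 ≡ 25. Since 24 = 16 + 8, 3^24 ≡ 25·44: 25·44 = 1100 ≡ 22. So 3^24 ≡ 22 (mod 49).
f(5): Repeated squaring mod 49: 5^1 ≡ 5, 5^2 ≡ 5² = 25, 5^4 ≡ 25² = 625 ≡ 37, 5^8 ≡ 37² = 1369 ≡ 46, 5^16 ≡ 46² = 2116 ≡ 9. Since 24 = 16 + 8, 5^24 ≡ 9·46: 9·46 = 414 ≡ 22. So 5^24 ≡ 22 (mod 49).
So f(3) = f(5) = 22 while 3 ≠ 5, thus f is not injective, hence not bijective.
Since f is not bijective, we determine |image(f)|. Computing x^24 mod 49 for each x (by repeated squaring, reducing mod 49 at every step), the values f(0), f(1), …, f(48) are: 0, 1, 8, 22, 15, 22, 29, 0, 22, 43, 29, 8, 36, 8, 0, 43, 29, 36, 1, 1, 36, 0, 15, 15, 43, 43, 15, 15, 0, 36, 1, 1, 36, 29, 43, 0, 8, 36, 8, 29, 43, 22, 0, 29, 22, 15, 22, 8, 1.
The distinct values are {0, 1, 8, 15, 22, 29, 36, 43}; there are 8 of them.

8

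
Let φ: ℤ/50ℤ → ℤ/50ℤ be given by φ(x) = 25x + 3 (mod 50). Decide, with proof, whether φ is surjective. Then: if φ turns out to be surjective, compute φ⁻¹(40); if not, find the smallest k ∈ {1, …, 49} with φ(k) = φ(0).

Recall that surjectivity means every element of the codomain has a preimage under φ.
Since gcd(25, 50) = 25, we have 25x ≡ 0 (mod 25) for all x, so φ(x) ≡ 3 (mod 25).
But 0 ≢ 3 (mod 25), so 0 ∈ ℤ/50ℤ has no preimage. Therefore φ is not surjective.
Since φ is not surjective, we find the least positive k with φ(k) = φ(0): this means 25k ≡ 0 (mod 50), i.e. 50 ∣ 25k. Since gcd(25, 50) = 25, dividing through by 25 this holds exactly when 2 ∣ k.
The smallest positive such k is 2.

2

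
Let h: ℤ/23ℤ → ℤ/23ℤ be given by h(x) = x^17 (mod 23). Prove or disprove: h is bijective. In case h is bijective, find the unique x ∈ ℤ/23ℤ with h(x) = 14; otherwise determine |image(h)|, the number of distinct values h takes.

11

Since 23 is prime, the nonzero elements of ℤ/23ℤ form a cyclic group of order 22.
As gcd(17, 22) = 1, raising to the 17th power is a bijection on this group: if a^17 ≡ b^17 then (ab^{−1})^17 = 1, and the only element of order dividing gcd(17, 22) = 1 is 1, so a = b.
With h(0) = 0 this makes h injective on all of ℤ/23ℤ, hence bijective (finite equal-size domain and codomain). In particular h is bijective.
Since h is bijective, we find the preimage of 14. The inverse of x ↦ x^17 on (ℤ/23ℤ)^× is x ↦ x^13, because 17·13 = 221 = 10·22 + 1 ≡ 1 (mod 22) and x^{22} = 1 for x ≠ 0 (Fermat). So h⁻¹(14) = 14^13 mod 23.
Repeated squaring mod 23: 14^1 ≡ 14, 14^2 ≡ 14² = 196 ≡ 12, 14^4 ≡ 12² = 144 ≡ 6, 14^8 ≡ 6² = 36 ≡ 13. Since 13 = 8 + 4 + 1, 14^13 ≡ 13·6·14: 13·6 = 78 ≡ 9, then 9·14 = 126 ≡ 11. So 14^13 ≡ 11 (mod 23).
Hence h⁻¹(14) = 11.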